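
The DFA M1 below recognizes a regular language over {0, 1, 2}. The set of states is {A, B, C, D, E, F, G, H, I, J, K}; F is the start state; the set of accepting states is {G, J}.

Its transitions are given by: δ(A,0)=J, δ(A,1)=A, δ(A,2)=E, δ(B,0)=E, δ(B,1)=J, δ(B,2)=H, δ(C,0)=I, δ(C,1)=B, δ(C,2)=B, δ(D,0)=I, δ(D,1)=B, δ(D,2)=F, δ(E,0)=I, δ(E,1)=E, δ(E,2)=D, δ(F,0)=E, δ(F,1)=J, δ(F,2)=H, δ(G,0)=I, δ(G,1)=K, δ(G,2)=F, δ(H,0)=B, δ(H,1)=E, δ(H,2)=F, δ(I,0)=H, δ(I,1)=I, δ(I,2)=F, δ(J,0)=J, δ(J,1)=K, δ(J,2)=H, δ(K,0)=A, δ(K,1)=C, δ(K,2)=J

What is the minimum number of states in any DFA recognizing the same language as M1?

First remove the unreachable states {G}; 10 states remain.
Start with accepting vs non-accepting: {J} | {A,B,C,D,E,F,H,I,K}.
On input 0, block {A,B,C,D,E,F,H,I,K} splits into {B,C,D,E,F,H,I,K} and {A}.
On input 0, block {B,C,D,E,F,H,I,K} splits into {B,C,D,E,F,H,I} and {K}.
Refine {B,C,D,E,F,H,I} on symbol 1: members go to different blocks, giving {C,D,E,H,I} and {B,F}.
Refine {C,D,E,H,I} on symbol 0: members go to different blocks, giving {C,D,E,I} and {H}.
Refine {C,D,E,I} on symbol 0: members go to different blocks, giving {C,D,E} and {I}.
Refine {C,D,E} on symbol 1: members go to different blocks, giving {C,D} and {E}.
The partition is now stable with 8 blocks: {J} | {C,D} | {A} | {K} | {B,F} | {H} | {I} | {E}.

8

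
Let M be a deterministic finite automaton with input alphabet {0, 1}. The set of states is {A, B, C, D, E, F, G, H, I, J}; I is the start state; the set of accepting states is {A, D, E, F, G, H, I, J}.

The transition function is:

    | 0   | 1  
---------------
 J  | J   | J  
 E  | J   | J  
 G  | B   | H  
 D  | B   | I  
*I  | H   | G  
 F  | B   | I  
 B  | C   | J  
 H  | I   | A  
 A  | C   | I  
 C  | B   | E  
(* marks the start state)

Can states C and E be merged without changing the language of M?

No

Reachable states from the start: {A,B,C,E,G,H,I,J}. Unreachable: {D,F} — drop them.
Start with accepting vs non-accepting: {A,E,G,H,I,J} | {B,C}.
Split {A,E,G,H,I,J} by δ(·,0) → {E,H,I,J} and {A,G}.
On input 1, block {E,H,I,J} splits into {E,J} and {H,I}.
No further refinement is possible. Final partition (4 blocks): {E,J} | {B,C} | {A,G} | {H,I}.
C and E end up in different blocks, so they are distinguishable. For instance, the string 'ε' is accepted from only E.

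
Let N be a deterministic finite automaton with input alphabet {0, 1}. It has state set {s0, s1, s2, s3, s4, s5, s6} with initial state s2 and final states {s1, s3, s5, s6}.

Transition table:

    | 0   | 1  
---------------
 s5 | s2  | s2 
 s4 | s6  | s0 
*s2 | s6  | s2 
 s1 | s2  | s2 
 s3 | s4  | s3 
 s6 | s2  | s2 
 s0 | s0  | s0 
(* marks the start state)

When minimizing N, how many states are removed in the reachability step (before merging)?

BFS from s2 reaches {s2, s6}; the 5 state(s) s0, s1, s3, s4, s5 are never visited.

5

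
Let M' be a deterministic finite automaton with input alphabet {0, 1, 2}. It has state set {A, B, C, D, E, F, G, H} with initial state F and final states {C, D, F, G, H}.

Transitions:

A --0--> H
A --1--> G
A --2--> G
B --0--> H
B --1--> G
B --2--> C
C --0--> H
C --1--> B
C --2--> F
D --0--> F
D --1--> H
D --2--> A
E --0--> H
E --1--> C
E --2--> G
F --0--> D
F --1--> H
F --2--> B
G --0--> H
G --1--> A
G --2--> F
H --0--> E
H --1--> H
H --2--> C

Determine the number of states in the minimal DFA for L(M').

Start with accepting vs non-accepting: {C,D,F,G,H} | {A,B,E}.
On input 0, block {C,D,F,G,H} splits into {C,D,F,G} and {H}.
Split {C,D,F,G} by δ(·,0) → {C,G} and {D,F}.
The partition is now stable with 4 blocks: {C,G} | {A,B,E} | {H} | {D,F}.

4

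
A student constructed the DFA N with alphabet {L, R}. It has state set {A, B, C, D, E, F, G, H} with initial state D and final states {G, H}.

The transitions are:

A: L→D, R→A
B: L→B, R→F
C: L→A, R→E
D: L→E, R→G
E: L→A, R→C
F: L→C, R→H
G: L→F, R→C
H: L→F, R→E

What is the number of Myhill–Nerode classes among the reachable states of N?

States {B} cannot be reached from the start state, so discard them.
Initial partition by acceptance: {G,H} | {A,C,D,E,F}.
Refine {A,C,D,E,F} on symbol R: members go to different blocks, giving {A,C,E} and {D,F}.
Refine {A,C,E} on symbol L: members go to different blocks, giving {C,E} and {A}.
No further refinement is possible. Final partition (4 blocks): {G,H} | {C,E} | {D,F} | {A}.

4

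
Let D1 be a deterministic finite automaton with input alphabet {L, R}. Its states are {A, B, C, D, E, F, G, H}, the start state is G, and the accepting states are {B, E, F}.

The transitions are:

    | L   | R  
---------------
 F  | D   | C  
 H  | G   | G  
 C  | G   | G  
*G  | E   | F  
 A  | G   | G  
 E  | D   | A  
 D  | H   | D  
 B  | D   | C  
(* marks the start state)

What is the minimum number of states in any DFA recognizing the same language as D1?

4

Reachable states from the start: {A,C,D,E,F,G,H}. Unreachable: {B} — drop them.
P0 = {E,F} | {A,C,D,G,H}.
On input L, block {A,C,D,G,H} splits into {A,C,D,H} and {G}.
Split {A,C,D,H} by δ(·,L) → {A,C,H} and {D}.
No further refinement is possible. Final partition (4 blocks): {E,F} | {A,C,H} | {G} | {D}.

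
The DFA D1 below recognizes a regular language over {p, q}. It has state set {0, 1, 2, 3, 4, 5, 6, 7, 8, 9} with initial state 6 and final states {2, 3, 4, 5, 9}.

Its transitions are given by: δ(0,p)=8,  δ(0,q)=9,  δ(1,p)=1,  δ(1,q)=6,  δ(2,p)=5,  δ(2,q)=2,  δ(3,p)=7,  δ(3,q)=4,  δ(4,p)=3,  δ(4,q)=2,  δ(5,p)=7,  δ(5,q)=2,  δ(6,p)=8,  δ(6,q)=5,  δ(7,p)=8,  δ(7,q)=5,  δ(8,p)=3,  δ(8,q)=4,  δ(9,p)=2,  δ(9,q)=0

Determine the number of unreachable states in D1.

3

No path from 6 leads to 0, 1, 9; the other 7 states are all reachable.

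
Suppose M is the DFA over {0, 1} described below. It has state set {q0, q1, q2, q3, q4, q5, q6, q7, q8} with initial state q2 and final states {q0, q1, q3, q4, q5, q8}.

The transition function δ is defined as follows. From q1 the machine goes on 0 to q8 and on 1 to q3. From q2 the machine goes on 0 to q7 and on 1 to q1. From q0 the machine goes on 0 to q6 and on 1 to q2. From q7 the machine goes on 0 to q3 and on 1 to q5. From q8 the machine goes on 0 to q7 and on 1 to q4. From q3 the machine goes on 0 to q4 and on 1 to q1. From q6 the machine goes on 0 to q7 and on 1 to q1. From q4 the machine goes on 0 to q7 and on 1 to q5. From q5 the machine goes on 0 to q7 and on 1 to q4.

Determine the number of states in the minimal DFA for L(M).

Reachable states from the start: {q1,q2,q3,q4,q5,q7,q8}. Unreachable: {q0,q6} — drop them.
P0 = {q1,q3,q4,q5,q8} | {q2,q7}.
Split {q1,q3,q4,q5,q8} by δ(·,0) → {q4,q5,q8} and {q1,q3}.
Refine {q2,q7} on symbol 0: members go to different blocks, giving {q2} and {q7}.
Stable partition: {q4,q5,q8} | {q2} | {q1,q3} | {q7} — 4 equivalence classes.

4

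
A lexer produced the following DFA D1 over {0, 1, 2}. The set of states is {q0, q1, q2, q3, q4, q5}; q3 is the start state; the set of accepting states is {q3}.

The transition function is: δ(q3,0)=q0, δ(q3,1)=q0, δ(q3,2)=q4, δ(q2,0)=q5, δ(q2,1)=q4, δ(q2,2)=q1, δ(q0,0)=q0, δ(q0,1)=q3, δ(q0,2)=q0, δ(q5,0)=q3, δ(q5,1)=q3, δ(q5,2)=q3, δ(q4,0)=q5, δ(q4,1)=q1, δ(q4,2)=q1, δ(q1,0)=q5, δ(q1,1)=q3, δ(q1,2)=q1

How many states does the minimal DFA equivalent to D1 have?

5

Reachable states from the start: {q0,q1,q3,q4,q5}. Unreachable: {q2} — drop them.
P0 = {q3} | {q0,q1,q4,q5}.
Split {q0,q1,q4,q5} by δ(·,0) → {q0,q1,q4} and {q5}.
On input 0, block {q0,q1,q4} splits into {q1,q4} and {q0}.
On input 1, block {q1,q4} splits into {q1} and {q4}.
No further refinement is possible. Final partition (5 blocks): {q3} | {q1} | {q5} | {q0} | {q4}.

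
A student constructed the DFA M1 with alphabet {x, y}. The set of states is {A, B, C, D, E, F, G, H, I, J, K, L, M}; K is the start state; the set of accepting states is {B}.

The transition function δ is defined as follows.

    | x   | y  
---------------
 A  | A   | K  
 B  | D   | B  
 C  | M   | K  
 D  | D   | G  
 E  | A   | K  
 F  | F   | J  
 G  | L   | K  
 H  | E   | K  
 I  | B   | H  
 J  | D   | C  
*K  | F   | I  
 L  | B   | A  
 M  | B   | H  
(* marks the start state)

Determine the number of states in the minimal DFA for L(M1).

P0 = {B} | {A,C,D,E,F,G,H,I,J,K,L,M}.
Split {A,C,D,E,F,G,H,I,J,K,L,M} by δ(·,x) → {A,C,D,E,F,G,H,J,K} and {I,L,M}.
Split {A,C,D,E,F,G,H,J,K} by δ(·,x) → {A,D,E,F,H,J,K} and {C,G}.
Refine {A,D,E,F,H,J,K} on symbol y: members go to different blocks, giving {A,E,F,H} and {D,J} and {K}.
On input y, block {A,E,F,H} splits into {A,E,H} and {F}.
No further refinement is possible. Final partition (7 blocks): {B} | {A,E,H} | {I,L,M} | {C,G} | {D,J} | {K} | {F}.

7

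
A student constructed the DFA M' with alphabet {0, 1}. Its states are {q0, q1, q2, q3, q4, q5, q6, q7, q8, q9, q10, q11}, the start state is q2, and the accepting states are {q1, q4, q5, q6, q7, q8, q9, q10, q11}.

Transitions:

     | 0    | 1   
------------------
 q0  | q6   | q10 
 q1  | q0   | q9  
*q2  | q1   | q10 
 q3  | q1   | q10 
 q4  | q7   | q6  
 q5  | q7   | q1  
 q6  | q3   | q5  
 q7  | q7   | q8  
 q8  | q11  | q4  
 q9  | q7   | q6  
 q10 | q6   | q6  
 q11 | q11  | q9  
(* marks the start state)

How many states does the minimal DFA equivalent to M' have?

6

P0 = {q1,q4,q5,q6,q7,q8,q9,q10,q11} | {q0,q2,q3}.
On input 0, block {q1,q4,q5,q6,q7,q8,q9,q10,q11} splits into {q4,q5,q7,q8,q9,q10,q11} and {q1,q6}.
On input 0, block {q4,q5,q7,q8,q9,q10,q11} splits into {q4,q5,q7,q8,q9,q11} and {q10}.
Refine {q4,q5,q7,q8,q9,q11} on symbol 1: members go to different blocks, giving {q4,q5,q9} and {q7,q8,q11}.
Refine {q7,q8,q11} on symbol 1: members go to different blocks, giving {q8,q11} and {q7}.
Stable partition: {q4,q5,q9} | {q0,q2,q3} | {q1,q6} | {q10} | {q8,q11} | {q7} — 6 equivalence classes.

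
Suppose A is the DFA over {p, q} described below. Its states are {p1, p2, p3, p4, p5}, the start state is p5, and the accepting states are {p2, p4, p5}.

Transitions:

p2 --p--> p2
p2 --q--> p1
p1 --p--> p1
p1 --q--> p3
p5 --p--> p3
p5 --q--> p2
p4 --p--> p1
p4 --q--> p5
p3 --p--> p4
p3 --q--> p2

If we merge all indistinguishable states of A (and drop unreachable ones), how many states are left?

5

Every state is reachable, so we keep all 5.
P0 = {p2,p4,p5} | {p1,p3}.
Split {p2,p4,p5} by δ(·,p) → {p4,p5} and {p2}.
Split {p4,p5} by δ(·,q) → {p4} and {p5}.
On input p, block {p1,p3} splits into {p1} and {p3}.
No further refinement is possible. Final partition (5 blocks): {p4} | {p1} | {p2} | {p5} | {p3}.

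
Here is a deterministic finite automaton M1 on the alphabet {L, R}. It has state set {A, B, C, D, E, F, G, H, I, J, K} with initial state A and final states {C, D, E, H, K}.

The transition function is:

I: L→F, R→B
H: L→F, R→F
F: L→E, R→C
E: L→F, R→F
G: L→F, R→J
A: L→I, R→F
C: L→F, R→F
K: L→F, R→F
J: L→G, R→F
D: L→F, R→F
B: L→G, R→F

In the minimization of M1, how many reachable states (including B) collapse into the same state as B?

3

First remove the unreachable states {D,H,K}; 8 states remain.
Start with accepting vs non-accepting: {C,E} | {A,B,F,G,I,J}.
Split {A,B,F,G,I,J} by δ(·,L) → {A,B,G,I,J} and {F}.
Split {A,B,G,I,J} by δ(·,L) → {A,B,J} and {G,I}.
The partition is now stable with 4 blocks: {C,E} | {A,B,J} | {F} | {G,I}.
The equivalence class containing B is {A,B,J}, of size 3.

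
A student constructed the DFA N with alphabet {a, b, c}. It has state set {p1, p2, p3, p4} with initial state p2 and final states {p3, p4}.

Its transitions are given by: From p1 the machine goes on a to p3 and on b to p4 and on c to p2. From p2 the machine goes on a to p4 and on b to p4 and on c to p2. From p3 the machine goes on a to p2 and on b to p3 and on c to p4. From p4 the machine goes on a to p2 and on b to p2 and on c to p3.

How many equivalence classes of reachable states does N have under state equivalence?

3

First remove the unreachable states {p1}; 3 states remain.
P0 = {p3,p4} | {p2}.
Split {p3,p4} by δ(·,b) → {p3} and {p4}.
No further refinement is possible. Final partition (3 blocks): {p3} | {p2} | {p4}.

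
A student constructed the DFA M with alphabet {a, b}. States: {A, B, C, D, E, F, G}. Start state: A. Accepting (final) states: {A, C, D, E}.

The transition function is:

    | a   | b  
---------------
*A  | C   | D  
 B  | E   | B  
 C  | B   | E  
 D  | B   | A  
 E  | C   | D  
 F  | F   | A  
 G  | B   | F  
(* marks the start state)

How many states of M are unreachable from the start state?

2

No path from A leads to F, G; the other 5 states are all reachable.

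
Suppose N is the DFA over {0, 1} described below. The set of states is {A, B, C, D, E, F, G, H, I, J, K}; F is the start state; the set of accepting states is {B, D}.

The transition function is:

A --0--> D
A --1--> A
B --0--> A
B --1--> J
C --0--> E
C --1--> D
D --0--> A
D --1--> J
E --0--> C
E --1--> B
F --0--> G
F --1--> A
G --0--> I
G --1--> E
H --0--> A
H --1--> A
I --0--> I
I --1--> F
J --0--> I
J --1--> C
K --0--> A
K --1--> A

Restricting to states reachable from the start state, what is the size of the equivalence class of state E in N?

Reachable states from the start: {A,B,C,D,E,F,G,I,J}. Unreachable: {H,K} — drop them.
Start with accepting vs non-accepting: {B,D} | {A,C,E,F,G,I,J}.
Refine {A,C,E,F,G,I,J} on symbol 0: members go to different blocks, giving {C,E,F,G,I,J} and {A}.
On input 1, block {C,E,F,G,I,J} splits into {G,I,J} and {C,E} and {F}.
Split {G,I,J} by δ(·,1) → {G,J} and {I}.
No further refinement is possible. Final partition (6 blocks): {B,D} | {G,J} | {A} | {C,E} | {F} | {I}.
The equivalence class containing E is {C,E}, of size 2.

2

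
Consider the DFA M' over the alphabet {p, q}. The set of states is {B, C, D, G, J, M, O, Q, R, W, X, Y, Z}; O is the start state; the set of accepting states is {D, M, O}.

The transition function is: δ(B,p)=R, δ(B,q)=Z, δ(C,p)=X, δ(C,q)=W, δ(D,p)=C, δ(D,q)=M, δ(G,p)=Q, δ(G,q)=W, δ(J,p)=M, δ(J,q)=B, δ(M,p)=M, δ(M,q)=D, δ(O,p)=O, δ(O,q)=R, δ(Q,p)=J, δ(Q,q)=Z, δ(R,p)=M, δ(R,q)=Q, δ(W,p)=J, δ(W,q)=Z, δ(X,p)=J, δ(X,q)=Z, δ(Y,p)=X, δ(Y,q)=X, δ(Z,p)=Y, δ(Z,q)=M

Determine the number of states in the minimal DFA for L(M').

States {G} cannot be reached from the start state, so discard them.
P0 = {D,M,O} | {B,C,J,Q,R,W,X,Y,Z}.
Split {D,M,O} by δ(·,p) → {M,O} and {D}.
Split {M,O} by δ(·,q) → {M} and {O}.
Refine {B,C,J,Q,R,W,X,Y,Z} on symbol p: members go to different blocks, giving {B,C,Q,W,X,Y,Z} and {J,R}.
Refine {B,C,Q,W,X,Y,Z} on symbol p: members go to different blocks, giving {B,Q,W,X} and {C,Y,Z}.
Split {C,Y,Z} by δ(·,p) → {C,Y} and {Z}.
No further refinement is possible. Final partition (7 blocks): {M} | {B,Q,W,X} | {D} | {O} | {J,R} | {C,Y} | {Z}.

7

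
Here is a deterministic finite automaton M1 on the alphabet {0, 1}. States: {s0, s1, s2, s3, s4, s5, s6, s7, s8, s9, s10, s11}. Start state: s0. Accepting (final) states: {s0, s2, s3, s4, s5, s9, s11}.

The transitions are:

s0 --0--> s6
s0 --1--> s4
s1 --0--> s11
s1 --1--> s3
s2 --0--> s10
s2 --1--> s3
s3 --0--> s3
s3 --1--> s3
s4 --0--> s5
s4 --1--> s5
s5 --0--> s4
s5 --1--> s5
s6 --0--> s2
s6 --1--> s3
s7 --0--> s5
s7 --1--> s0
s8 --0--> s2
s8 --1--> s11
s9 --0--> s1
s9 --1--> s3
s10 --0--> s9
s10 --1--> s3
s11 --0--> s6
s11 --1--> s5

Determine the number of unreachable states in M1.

No path from s0 leads to s7, s8; the other 10 states are all reachable.

2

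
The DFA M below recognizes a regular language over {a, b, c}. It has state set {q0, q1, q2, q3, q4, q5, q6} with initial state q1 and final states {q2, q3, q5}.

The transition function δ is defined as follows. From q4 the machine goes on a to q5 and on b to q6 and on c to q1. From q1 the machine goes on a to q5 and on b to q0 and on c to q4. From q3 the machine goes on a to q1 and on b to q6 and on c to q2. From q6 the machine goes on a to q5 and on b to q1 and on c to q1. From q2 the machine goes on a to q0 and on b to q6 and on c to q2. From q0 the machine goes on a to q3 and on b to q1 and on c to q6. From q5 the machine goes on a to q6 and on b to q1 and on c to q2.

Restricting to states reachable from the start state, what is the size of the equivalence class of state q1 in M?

Every state is reachable, so we keep all 7.
Initial partition by acceptance: {q2,q3,q5} | {q0,q1,q4,q6}.
Stable partition: {q2,q3,q5} | {q0,q1,q4,q6} — 2 equivalence classes.
The equivalence class containing q1 is {q0,q1,q4,q6}, of size 4.

4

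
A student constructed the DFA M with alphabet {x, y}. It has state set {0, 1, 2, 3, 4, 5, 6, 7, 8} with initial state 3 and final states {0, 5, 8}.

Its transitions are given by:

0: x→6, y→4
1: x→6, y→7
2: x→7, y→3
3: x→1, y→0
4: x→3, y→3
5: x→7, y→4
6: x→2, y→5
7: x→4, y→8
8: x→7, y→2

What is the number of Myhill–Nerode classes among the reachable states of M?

3

P0 = {0,5,8} | {1,2,3,4,6,7}.
On input y, block {1,2,3,4,6,7} splits into {1,2,4} and {3,6,7}.
Stable partition: {0,5,8} | {1,2,4} | {3,6,7} — 3 equivalence classes.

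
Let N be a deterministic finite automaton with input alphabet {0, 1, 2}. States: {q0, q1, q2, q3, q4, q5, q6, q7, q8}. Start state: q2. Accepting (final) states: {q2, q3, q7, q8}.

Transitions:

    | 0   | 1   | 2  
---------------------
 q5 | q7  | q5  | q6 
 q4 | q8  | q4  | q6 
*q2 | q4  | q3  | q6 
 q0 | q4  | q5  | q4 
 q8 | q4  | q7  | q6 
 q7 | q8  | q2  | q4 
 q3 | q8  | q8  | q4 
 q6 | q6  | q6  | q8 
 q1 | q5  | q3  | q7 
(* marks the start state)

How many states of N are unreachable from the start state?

3

No path from q2 leads to q0, q1, q5; the other 6 states are all reachable.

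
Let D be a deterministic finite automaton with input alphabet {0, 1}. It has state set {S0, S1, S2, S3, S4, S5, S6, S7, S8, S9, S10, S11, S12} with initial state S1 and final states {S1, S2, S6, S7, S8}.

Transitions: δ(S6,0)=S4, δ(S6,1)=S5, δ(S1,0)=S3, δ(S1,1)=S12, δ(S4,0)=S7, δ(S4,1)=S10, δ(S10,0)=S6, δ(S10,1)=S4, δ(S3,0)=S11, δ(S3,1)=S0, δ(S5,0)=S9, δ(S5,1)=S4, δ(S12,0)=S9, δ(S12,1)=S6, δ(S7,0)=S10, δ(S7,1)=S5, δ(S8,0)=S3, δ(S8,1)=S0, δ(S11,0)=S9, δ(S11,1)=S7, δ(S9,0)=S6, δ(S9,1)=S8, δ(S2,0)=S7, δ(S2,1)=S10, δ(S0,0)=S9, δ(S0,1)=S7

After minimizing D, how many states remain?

First remove the unreachable states {S2}; 12 states remain.
Initial partition by acceptance: {S1,S6,S7,S8} | {S0,S3,S4,S5,S9,S10,S11,S12}.
On input 0, block {S0,S3,S4,S5,S9,S10,S11,S12} splits into {S0,S3,S5,S11,S12} and {S4,S9,S10}.
On input 0, block {S1,S6,S7,S8} splits into {S1,S8} and {S6,S7}.
On input 0, block {S0,S3,S5,S11,S12} splits into {S0,S5,S11,S12} and {S3}.
Split {S0,S5,S11,S12} by δ(·,1) → {S0,S11,S12} and {S5}.
Split {S4,S9,S10} by δ(·,1) → {S4,S10} and {S9}.
Stable partition: {S1,S8} | {S0,S11,S12} | {S4,S10} | {S6,S7} | {S3} | {S5} | {S9} — 7 equivalence classes.

7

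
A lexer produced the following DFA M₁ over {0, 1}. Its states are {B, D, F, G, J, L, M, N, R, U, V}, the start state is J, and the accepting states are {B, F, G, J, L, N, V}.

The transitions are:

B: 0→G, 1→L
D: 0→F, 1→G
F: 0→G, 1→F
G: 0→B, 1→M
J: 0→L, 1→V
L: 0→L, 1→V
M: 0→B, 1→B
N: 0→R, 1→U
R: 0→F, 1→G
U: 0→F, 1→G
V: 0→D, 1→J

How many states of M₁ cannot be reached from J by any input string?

3

BFS from J reaches {B, D, F, G, J, L, M, V}; the 3 state(s) N, R, U are never visited.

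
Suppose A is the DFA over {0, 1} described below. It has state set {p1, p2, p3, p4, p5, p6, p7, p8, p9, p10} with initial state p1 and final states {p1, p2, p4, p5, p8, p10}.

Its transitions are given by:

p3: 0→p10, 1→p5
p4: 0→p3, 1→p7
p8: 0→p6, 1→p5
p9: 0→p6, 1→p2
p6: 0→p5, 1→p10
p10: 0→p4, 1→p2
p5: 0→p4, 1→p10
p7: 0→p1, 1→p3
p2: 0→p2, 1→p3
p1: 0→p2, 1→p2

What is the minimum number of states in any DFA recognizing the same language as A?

7

Reachable states from the start: {p1,p2,p3,p4,p5,p7,p10}. Unreachable: {p6,p8,p9} — drop them.
Initial partition by acceptance: {p1,p2,p4,p5,p10} | {p3,p7}.
Refine {p1,p2,p4,p5,p10} on symbol 0: members go to different blocks, giving {p1,p2,p5,p10} and {p4}.
Split {p1,p2,p5,p10} by δ(·,0) → {p1,p2} and {p5,p10}.
Refine {p1,p2} on symbol 1: members go to different blocks, giving {p1} and {p2}.
Split {p3,p7} by δ(·,0) → {p3} and {p7}.
Refine {p5,p10} on symbol 1: members go to different blocks, giving {p5} and {p10}.
The partition is now stable with 7 blocks: {p1} | {p3} | {p4} | {p5} | {p2} | {p7} | {p10}.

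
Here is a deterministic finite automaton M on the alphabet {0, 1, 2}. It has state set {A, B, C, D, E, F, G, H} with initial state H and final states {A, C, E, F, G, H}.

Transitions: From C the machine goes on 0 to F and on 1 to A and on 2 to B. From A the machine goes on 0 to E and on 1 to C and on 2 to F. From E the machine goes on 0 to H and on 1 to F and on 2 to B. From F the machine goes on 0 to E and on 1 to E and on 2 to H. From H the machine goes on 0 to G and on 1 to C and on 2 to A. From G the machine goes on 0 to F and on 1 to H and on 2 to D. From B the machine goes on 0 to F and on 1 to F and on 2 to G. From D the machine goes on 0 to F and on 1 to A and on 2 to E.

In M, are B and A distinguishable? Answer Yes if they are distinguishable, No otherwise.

All states are reachable from the start state.
P0 = {A,C,E,F,G,H} | {B,D}.
Split {A,C,E,F,G,H} by δ(·,2) → {A,F,H} and {C,E,G}.
The partition is now stable with 3 blocks: {A,F,H} | {B,D} | {C,E,G}.
B and A end up in different blocks, so they are distinguishable. For instance, the string 'ε' is accepted from only A.

Yes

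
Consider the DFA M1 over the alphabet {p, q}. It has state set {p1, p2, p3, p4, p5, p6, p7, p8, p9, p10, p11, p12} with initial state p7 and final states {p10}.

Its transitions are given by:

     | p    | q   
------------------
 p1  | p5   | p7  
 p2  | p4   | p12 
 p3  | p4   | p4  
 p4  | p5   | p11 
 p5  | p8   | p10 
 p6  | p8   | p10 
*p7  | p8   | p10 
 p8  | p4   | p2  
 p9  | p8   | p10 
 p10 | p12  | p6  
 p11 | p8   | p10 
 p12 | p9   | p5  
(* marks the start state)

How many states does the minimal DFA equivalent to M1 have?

5

States {p1,p3} cannot be reached from the start state, so discard them.
Start with accepting vs non-accepting: {p10} | {p2,p4,p5,p6,p7,p8,p9,p11,p12}.
On input q, block {p2,p4,p5,p6,p7,p8,p9,p11,p12} splits into {p5,p6,p7,p9,p11} and {p2,p4,p8,p12}.
On input p, block {p2,p4,p8,p12} splits into {p2,p8} and {p4,p12}.
On input q, block {p2,p8} splits into {p2} and {p8}.
No further refinement is possible. Final partition (5 blocks): {p10} | {p5,p6,p7,p9,p11} | {p2} | {p4,p12} | {p8}.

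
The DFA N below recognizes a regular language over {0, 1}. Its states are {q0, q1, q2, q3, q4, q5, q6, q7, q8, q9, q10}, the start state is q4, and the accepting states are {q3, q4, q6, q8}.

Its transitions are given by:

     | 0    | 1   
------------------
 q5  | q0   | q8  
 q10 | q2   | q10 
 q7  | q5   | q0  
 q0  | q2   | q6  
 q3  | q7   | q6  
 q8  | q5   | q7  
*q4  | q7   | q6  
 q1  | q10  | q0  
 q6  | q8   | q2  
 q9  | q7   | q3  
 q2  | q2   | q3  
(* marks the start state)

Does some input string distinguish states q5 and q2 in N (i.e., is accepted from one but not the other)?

Yes

States {q1,q9,q10} cannot be reached from the start state, so discard them.
Initial partition by acceptance: {q3,q4,q6,q8} | {q0,q2,q5,q7}.
Refine {q3,q4,q6,q8} on symbol 0: members go to different blocks, giving {q3,q4,q8} and {q6}.
Split {q3,q4,q8} by δ(·,1) → {q3,q4} and {q8}.
Split {q0,q2,q5,q7} by δ(·,1) → {q0} and {q2} and {q5} and {q7}.
Stable partition: {q3,q4} | {q0} | {q6} | {q8} | {q2} | {q5} | {q7} — 7 equivalence classes.
q5 and q2 end up in different blocks, so they are distinguishable. For instance, the string '11' is accepted from only q2.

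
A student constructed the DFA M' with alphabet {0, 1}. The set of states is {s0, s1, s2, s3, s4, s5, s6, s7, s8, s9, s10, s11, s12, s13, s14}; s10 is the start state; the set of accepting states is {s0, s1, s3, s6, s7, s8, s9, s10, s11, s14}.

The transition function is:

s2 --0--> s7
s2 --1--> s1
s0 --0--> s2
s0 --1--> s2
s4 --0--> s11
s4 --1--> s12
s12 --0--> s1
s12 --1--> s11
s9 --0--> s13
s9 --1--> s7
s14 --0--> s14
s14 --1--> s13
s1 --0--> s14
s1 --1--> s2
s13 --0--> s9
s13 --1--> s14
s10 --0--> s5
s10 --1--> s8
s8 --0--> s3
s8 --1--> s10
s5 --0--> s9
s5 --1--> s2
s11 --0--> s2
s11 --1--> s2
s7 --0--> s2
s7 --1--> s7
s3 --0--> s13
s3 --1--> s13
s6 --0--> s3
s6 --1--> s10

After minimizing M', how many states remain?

States {s0,s4,s6,s11,s12} cannot be reached from the start state, so discard them.
Start with accepting vs non-accepting: {s1,s3,s7,s8,s9,s10,s14} | {s2,s5,s13}.
Split {s1,s3,s7,s8,s9,s10,s14} by δ(·,0) → {s3,s7,s9,s10} and {s1,s8,s14}.
Refine {s3,s7,s9,s10} on symbol 1: members go to different blocks, giving {s7,s9} and {s3} and {s10}.
Refine {s2,s5,s13} on symbol 1: members go to different blocks, giving {s2,s13} and {s5}.
On input 0, block {s1,s8,s14} splits into {s1,s14} and {s8}.
The partition is now stable with 7 blocks: {s7,s9} | {s2,s13} | {s1,s14} | {s3} | {s10} | {s5} | {s8}.

7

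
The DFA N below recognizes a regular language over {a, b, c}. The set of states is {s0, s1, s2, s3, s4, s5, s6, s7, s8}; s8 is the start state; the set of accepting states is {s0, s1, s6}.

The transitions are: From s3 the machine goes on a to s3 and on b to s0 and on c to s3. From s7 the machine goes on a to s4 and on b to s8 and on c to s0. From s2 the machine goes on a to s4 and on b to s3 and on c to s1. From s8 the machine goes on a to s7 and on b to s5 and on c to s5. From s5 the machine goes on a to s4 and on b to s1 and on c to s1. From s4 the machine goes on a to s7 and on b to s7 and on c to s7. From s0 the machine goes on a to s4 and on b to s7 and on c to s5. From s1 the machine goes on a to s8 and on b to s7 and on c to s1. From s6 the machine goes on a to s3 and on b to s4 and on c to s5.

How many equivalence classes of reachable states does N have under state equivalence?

6

Reachable states from the start: {s0,s1,s4,s5,s7,s8}. Unreachable: {s2,s3,s6} — drop them.
Initial partition by acceptance: {s0,s1} | {s4,s5,s7,s8}.
On input c, block {s0,s1} splits into {s0} and {s1}.
On input b, block {s4,s5,s7,s8} splits into {s4,s7,s8} and {s5}.
Refine {s4,s7,s8} on symbol b: members go to different blocks, giving {s4,s7} and {s8}.
Split {s4,s7} by δ(·,b) → {s4} and {s7}.
No further refinement is possible. Final partition (6 blocks): {s0} | {s4} | {s1} | {s5} | {s8} | {s7}.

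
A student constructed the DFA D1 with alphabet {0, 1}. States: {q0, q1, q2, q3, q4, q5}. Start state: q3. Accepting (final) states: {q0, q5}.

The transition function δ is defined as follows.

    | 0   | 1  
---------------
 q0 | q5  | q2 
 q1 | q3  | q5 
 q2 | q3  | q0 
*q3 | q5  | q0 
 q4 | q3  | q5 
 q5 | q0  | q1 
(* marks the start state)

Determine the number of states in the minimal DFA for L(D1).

States {q4} cannot be reached from the start state, so discard them.
Start with accepting vs non-accepting: {q0,q5} | {q1,q2,q3}.
Split {q1,q2,q3} by δ(·,0) → {q1,q2} and {q3}.
The partition is now stable with 3 blocks: {q0,q5} | {q1,q2} | {q3}.

3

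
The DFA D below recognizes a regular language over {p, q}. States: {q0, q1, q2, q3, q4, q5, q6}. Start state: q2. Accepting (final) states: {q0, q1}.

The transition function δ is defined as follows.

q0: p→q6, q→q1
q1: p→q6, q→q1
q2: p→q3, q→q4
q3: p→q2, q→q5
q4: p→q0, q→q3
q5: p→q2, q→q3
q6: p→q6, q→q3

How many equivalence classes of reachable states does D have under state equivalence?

P0 = {q0,q1} | {q2,q3,q4,q5,q6}.
Split {q2,q3,q4,q5,q6} by δ(·,p) → {q2,q3,q5,q6} and {q4}.
On input q, block {q2,q3,q5,q6} splits into {q3,q5,q6} and {q2}.
On input p, block {q3,q5,q6} splits into {q3,q5} and {q6}.
The partition is now stable with 5 blocks: {q0,q1} | {q3,q5} | {q4} | {q2} | {q6}.

5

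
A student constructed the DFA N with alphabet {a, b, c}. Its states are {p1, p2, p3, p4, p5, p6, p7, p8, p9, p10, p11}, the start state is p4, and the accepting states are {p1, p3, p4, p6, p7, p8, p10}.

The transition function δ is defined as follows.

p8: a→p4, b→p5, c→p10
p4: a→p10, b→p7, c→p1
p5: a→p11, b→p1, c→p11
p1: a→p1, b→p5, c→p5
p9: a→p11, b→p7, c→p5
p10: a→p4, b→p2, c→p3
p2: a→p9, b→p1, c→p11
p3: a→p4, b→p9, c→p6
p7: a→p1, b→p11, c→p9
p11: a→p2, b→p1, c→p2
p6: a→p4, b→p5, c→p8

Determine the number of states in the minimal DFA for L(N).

4

All states are reachable from the start state.
Start with accepting vs non-accepting: {p1,p3,p4,p6,p7,p8,p10} | {p2,p5,p9,p11}.
Refine {p1,p3,p4,p6,p7,p8,p10} on symbol b: members go to different blocks, giving {p1,p3,p6,p7,p8,p10} and {p4}.
Refine {p1,p3,p6,p7,p8,p10} on symbol a: members go to different blocks, giving {p3,p6,p8,p10} and {p1,p7}.
Stable partition: {p3,p6,p8,p10} | {p2,p5,p9,p11} | {p4} | {p1,p7} — 4 equivalence classes.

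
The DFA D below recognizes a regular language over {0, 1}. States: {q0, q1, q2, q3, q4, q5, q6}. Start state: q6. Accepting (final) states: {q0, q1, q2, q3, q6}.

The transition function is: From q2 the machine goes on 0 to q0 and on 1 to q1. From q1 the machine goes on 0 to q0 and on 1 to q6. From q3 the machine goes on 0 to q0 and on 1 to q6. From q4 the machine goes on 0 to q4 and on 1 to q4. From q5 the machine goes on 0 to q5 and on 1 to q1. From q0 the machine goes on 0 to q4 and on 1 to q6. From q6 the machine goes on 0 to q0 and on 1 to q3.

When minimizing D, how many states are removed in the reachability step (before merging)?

No path from q6 leads to q1, q2, q5; the other 4 states are all reachable.

3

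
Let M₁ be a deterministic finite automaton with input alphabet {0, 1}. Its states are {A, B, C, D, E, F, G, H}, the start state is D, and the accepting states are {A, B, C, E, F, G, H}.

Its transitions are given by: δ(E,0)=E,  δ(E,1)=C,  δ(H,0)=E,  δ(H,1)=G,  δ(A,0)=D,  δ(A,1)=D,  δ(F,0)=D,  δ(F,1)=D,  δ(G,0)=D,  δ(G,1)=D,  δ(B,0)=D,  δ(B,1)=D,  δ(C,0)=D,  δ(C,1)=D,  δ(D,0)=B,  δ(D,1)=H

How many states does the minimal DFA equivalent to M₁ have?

First remove the unreachable states {A,F}; 6 states remain.
Initial partition by acceptance: {B,C,E,G,H} | {D}.
Refine {B,C,E,G,H} on symbol 0: members go to different blocks, giving {B,C,G} and {E,H}.
The partition is now stable with 3 blocks: {B,C,G} | {D} | {E,H}.

3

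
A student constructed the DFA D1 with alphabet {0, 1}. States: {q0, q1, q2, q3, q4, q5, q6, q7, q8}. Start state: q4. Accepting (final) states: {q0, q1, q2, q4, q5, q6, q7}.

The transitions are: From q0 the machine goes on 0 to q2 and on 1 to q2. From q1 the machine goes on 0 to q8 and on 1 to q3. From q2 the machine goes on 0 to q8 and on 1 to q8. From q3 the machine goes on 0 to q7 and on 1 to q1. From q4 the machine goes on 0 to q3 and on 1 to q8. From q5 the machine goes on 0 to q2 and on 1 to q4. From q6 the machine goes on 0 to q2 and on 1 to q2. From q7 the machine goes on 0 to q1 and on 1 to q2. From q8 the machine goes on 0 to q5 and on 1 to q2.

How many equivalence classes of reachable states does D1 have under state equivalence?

3

States {q0,q6} cannot be reached from the start state, so discard them.
Start with accepting vs non-accepting: {q1,q2,q4,q5,q7} | {q3,q8}.
Refine {q1,q2,q4,q5,q7} on symbol 0: members go to different blocks, giving {q1,q2,q4} and {q5,q7}.
The partition is now stable with 3 blocks: {q1,q2,q4} | {q3,q8} | {q5,q7}.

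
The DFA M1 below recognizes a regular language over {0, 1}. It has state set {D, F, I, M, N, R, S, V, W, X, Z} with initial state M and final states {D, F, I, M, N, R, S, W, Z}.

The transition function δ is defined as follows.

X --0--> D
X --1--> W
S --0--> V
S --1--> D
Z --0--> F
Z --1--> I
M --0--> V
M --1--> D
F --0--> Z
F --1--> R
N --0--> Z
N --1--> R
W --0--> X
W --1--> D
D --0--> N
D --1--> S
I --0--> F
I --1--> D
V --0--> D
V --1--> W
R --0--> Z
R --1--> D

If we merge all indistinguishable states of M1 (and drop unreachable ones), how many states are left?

5

P0 = {D,F,I,M,N,R,S,W,Z} | {V,X}.
Split {D,F,I,M,N,R,S,W,Z} by δ(·,0) → {D,F,I,N,R,Z} and {M,S,W}.
Refine {D,F,I,N,R,Z} on symbol 1: members go to different blocks, giving {F,I,N,R,Z} and {D}.
On input 1, block {F,I,N,R,Z} splits into {F,N,Z} and {I,R}.
No further refinement is possible. Final partition (5 blocks): {F,N,Z} | {V,X} | {M,S,W} | {D} | {I,R}.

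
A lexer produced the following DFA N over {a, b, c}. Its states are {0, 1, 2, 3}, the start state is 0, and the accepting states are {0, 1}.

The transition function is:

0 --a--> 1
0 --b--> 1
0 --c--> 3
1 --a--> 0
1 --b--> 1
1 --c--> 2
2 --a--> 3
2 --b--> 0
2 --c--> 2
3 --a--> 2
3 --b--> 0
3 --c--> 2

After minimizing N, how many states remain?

2

Every state is reachable, so we keep all 4.
Start with accepting vs non-accepting: {0,1} | {2,3}.
Stable partition: {0,1} | {2,3} — 2 equivalence classes.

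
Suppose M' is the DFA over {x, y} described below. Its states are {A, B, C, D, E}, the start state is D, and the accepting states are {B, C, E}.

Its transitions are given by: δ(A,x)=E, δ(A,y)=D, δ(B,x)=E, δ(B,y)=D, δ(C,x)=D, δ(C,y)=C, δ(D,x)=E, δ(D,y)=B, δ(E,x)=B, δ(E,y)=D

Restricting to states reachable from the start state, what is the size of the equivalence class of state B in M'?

States {A,C} cannot be reached from the start state, so discard them.
Start with accepting vs non-accepting: {B,E} | {D}.
The partition is now stable with 2 blocks: {B,E} | {D}.
The equivalence class containing B is {B,E}, of size 2.

2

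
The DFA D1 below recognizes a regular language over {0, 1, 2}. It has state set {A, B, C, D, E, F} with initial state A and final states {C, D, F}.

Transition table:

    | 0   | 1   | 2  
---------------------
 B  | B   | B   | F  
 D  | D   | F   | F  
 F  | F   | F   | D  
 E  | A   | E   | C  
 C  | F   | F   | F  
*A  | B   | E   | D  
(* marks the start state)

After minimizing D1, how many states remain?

2

Initial partition by acceptance: {C,D,F} | {A,B,E}.
The partition is now stable with 2 blocks: {C,D,F} | {A,B,E}.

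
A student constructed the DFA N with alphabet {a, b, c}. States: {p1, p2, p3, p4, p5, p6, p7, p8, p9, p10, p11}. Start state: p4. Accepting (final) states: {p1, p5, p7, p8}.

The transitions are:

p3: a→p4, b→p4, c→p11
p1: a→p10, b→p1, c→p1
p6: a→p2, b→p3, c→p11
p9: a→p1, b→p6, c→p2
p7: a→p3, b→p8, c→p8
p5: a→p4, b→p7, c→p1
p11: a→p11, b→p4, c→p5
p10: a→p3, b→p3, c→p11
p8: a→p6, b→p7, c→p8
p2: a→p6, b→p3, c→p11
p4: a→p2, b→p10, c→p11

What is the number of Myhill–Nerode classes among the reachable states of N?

Reachable states from the start: {p1,p2,p3,p4,p5,p6,p7,p8,p10,p11}. Unreachable: {p9} — drop them.
Initial partition by acceptance: {p1,p5,p7,p8} | {p2,p3,p4,p6,p10,p11}.
Refine {p2,p3,p4,p6,p10,p11} on symbol c: members go to different blocks, giving {p2,p3,p4,p6,p10} and {p11}.
Stable partition: {p1,p5,p7,p8} | {p2,p3,p4,p6,p10} | {p11} — 3 equivalence classes.

3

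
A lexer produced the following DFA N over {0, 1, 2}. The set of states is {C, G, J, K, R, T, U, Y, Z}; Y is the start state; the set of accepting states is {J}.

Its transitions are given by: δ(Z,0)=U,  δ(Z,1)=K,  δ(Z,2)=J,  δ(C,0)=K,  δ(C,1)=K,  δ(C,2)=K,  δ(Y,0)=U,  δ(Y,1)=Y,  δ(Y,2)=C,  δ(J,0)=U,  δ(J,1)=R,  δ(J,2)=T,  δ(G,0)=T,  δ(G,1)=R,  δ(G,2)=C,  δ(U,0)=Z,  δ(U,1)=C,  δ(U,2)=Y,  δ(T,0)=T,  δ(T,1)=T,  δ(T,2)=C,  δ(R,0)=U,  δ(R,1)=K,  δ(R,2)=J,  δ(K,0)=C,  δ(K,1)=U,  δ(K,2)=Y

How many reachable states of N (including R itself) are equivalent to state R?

States {G} cannot be reached from the start state, so discard them.
P0 = {J} | {C,K,R,T,U,Y,Z}.
Refine {C,K,R,T,U,Y,Z} on symbol 2: members go to different blocks, giving {C,K,T,U,Y} and {R,Z}.
Split {C,K,T,U,Y} by δ(·,0) → {C,K,T,Y} and {U}.
Refine {C,K,T,Y} on symbol 0: members go to different blocks, giving {C,K,T} and {Y}.
Refine {C,K,T} on symbol 1: members go to different blocks, giving {C,T} and {K}.
On input 0, block {C,T} splits into {T} and {C}.
Stable partition: {J} | {T} | {R,Z} | {U} | {Y} | {K} | {C} — 7 equivalence classes.
The equivalence class containing R is {R,Z}, of size 2.

2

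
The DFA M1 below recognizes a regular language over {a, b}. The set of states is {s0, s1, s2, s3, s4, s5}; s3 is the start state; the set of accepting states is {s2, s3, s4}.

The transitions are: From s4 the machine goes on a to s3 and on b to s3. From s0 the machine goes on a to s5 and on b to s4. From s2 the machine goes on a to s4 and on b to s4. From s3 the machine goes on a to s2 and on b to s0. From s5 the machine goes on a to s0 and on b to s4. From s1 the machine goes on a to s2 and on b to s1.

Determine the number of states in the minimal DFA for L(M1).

4

First remove the unreachable states {s1}; 5 states remain.
Initial partition by acceptance: {s2,s3,s4} | {s0,s5}.
On input b, block {s2,s3,s4} splits into {s2,s4} and {s3}.
Refine {s2,s4} on symbol a: members go to different blocks, giving {s2} and {s4}.
Stable partition: {s2} | {s0,s5} | {s3} | {s4} — 4 equivalence classes.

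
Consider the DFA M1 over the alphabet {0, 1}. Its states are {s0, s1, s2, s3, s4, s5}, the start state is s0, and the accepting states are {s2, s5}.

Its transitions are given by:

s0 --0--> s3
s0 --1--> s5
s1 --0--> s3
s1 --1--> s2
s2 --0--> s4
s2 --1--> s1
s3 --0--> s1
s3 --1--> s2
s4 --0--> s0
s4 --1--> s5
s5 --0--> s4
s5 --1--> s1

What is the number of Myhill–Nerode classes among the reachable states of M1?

Initial partition by acceptance: {s2,s5} | {s0,s1,s3,s4}.
The partition is now stable with 2 blocks: {s2,s5} | {s0,s1,s3,s4}.

2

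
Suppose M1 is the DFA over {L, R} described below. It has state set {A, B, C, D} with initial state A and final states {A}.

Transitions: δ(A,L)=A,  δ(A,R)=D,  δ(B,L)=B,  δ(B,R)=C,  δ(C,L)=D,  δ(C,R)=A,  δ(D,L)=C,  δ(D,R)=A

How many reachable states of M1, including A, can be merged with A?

1

Reachable states from the start: {A,C,D}. Unreachable: {B} — drop them.
P0 = {A} | {C,D}.
No further refinement is possible. Final partition (2 blocks): {A} | {C,D}.
State A belongs to the block {A}, which has 1 states.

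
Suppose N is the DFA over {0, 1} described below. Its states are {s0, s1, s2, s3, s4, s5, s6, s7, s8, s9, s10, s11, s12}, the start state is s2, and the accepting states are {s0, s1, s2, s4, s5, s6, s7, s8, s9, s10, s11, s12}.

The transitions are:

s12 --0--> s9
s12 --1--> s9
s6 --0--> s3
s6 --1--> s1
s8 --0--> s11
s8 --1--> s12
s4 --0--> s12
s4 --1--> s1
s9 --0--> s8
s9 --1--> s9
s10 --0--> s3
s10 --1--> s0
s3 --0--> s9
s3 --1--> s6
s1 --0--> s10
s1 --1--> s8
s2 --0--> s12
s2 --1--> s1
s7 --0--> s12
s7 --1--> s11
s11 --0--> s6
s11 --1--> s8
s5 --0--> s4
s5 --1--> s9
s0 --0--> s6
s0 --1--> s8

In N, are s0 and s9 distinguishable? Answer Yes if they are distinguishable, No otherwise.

Yes

States {s4,s5,s7} cannot be reached from the start state, so discard them.
Initial partition by acceptance: {s0,s1,s2,s6,s8,s9,s10,s11,s12} | {s3}.
Refine {s0,s1,s2,s6,s8,s9,s10,s11,s12} on symbol 0: members go to different blocks, giving {s0,s1,s2,s8,s9,s11,s12} and {s6,s10}.
Refine {s0,s1,s2,s8,s9,s11,s12} on symbol 0: members go to different blocks, giving {s2,s8,s9,s12} and {s0,s1,s11}.
Refine {s2,s8,s9,s12} on symbol 0: members go to different blocks, giving {s2,s9,s12} and {s8}.
Refine {s2,s9,s12} on symbol 0: members go to different blocks, giving {s2,s12} and {s9}.
Refine {s2,s12} on symbol 0: members go to different blocks, giving {s2} and {s12}.
The partition is now stable with 7 blocks: {s2} | {s3} | {s6,s10} | {s0,s1,s11} | {s8} | {s9} | {s12}.
s0 and s9 end up in different blocks, so they are distinguishable. For instance, the string '00' is accepted from only s9.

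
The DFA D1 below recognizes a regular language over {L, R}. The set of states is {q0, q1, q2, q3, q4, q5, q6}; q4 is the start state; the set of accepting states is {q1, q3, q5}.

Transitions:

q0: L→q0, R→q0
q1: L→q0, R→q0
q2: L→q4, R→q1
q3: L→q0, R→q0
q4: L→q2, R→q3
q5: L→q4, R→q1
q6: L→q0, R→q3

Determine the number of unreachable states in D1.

BFS from q4 reaches {q0, q1, q2, q3, q4}; the 2 state(s) q5, q6 are never visited.

2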